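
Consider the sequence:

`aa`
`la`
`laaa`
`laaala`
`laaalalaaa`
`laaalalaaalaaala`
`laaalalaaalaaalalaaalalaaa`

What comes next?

From term 3 onward, concatenate the last term with the second-to-last: la·aa = laaa, laaa·la = laaala, …
So term 8 is laaalalaaalaaalalaaalalaaa·laaalalaaalaaala.

laaalalaaalaaalalaaalalaaalaaalalaaalaaala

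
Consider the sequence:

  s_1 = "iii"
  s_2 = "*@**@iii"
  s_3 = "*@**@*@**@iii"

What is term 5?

Each term is the previous one with *@**@ prepended.
From *@**@*@**@iii, 2 further steps: *@**@*@**@iii → *@**@*@**@*@**@iii → (answer).

*@**@*@**@*@**@*@**@iii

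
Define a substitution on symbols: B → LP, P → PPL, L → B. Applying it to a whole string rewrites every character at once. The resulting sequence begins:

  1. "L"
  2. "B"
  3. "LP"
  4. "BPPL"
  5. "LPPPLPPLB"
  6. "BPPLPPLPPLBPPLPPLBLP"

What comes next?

LPPPLPPLBPPLPPLBPPLPPLBLPPPLPPLBPPLPPLBLPBPPL

Applying the rule to each of the 20 symbols of BPPLPPLPPLBPPLPPLBLP gives the pieces LP PPL PPL B PPL PPL B PPL PPL B LP PPL PPL B PPL PPL B LP B PPL, which concatenate to the answer.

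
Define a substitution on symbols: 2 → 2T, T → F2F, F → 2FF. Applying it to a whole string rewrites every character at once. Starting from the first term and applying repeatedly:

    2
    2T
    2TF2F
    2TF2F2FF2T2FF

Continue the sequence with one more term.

Rewriting the 13 symbols of 2TF2F2FF2T2FF one by one yields 2T F2F 2FF 2T 2FF 2T 2FF 2FF 2T F2F 2T 2FF 2FF; concatenated:

2TF2F2FF2T2FF2T2FF2FF2TF2F2T2FF2FF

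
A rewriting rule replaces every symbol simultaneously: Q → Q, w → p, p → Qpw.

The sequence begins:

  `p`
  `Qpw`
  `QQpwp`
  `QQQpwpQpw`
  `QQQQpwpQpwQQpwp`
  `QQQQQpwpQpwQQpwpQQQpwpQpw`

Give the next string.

Applying the rule to each of the 25 symbols of QQQQQpwpQpwQQpwpQQQpwpQpw gives the pieces Q Q Q Q Q Qpw p Qpw Q Qpw p Q Q Qpw p Qpw Q Q Q Qpw p Qpw Q Qpw p, which concatenate to the answer.

QQQQQQpwpQpwQQpwpQQQpwpQpwQQQQpwpQpwQQpwp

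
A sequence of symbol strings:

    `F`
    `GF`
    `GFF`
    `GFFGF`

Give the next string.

GFFGFGFF

This is a Fibonacci-style word recurrence s(k) = s(k−1)·s(k−2): e.g. GF·F = GFF.
The next term joins GFFGF and GFF.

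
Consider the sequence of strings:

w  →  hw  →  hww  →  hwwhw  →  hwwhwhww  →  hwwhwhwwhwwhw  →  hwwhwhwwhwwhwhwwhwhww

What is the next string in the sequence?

Each term (from the third on) is the previous term followed by the one before it: term 3 = hw·w = hww.
The next term joins hwwhwhwwhwwhwhwwhwhww and hwwhwhwwhwwhw.

hwwhwhwwhwwhwhwwhwhwwhwwhwhwwhwwhw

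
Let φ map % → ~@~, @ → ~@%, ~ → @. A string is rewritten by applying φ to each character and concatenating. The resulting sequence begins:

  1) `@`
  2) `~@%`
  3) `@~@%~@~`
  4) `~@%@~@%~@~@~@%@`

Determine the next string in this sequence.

Replace each of the 15 characters of ~@%@~@%~@~@~@%@ in place — @ ~@% ~@~ ~@% @ ~@% ~@~ @ ~@% @ ~@% @ ~@% ~@~ ~@% — and concatenate.

@~@%~@~~@%@~@%~@~@~@%@~@%@~@%~@~~@%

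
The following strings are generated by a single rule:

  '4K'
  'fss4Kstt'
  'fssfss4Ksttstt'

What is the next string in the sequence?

fssfssfss4Ksttsttstt

s(k+1) = fss·s(k)·stt, so each term gains fss as a prefix and stt as a suffix.
So the next term is fss·fssfss4Ksttstt·stt.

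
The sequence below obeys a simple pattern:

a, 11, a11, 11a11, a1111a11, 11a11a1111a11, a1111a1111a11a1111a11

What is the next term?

From term 3 onward, concatenate the second-to-last term with the last: a·11 = a11, 11·a11 = 11a11, …
So term 8 is 11a11a1111a11·a1111a1111a11a1111a11.

11a11a1111a11a1111a1111a11a1111a11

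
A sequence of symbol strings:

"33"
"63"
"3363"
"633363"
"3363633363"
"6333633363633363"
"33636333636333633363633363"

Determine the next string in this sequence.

633363336363336333636333636333633363633363

This is a Fibonacci-style word recurrence s(k) = s(k−2)·s(k−1): e.g. 33·63 = 3363.
So term 8 is 6333633363633363·33636333636333633363633363.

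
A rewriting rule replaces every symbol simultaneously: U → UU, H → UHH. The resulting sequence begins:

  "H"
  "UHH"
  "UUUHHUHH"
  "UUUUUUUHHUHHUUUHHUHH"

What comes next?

Applying the rule to each of the 20 symbols of UUUUUUUHHUHHUUUHHUHH gives the pieces UU UU UU UU UU UU UU UHH UHH UU UHH UHH UU UU UU UHH UHH UU UHH UHH, which concatenate to the answer.

UUUUUUUUUUUUUUUHHUHHUUUHHUHHUUUUUUUHHUHHUUUHHUHH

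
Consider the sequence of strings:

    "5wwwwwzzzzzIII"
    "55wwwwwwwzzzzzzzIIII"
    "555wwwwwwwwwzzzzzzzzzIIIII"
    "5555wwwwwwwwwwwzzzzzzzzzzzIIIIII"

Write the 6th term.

The n-th term is n-1 5's then 2n+1 w's then 2n+1 z's then n+1 I's, where the shown terms are n = 2, 3, 4, 5.
Setting n = 7 gives 6, 15, 15, 8 characters in each block.

555555wwwwwwwwwwwwwwwzzzzzzzzzzzzzzzIIIIIIII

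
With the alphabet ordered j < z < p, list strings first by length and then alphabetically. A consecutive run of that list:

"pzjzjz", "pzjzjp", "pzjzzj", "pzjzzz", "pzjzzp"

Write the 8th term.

Continuing the enumeration 3 steps past pzjzzp: pzjzzp → pzjzpj → pzjzpz → (answer).

pzjzpp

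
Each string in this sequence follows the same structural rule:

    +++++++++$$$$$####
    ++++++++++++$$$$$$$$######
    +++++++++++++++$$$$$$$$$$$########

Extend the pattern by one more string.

++++++++++++++++++$$$$$$$$$$$$$$##########

Term n consists of 3n+3 +'s, followed by 3n-1 $'s, followed by 2n #'s, where the shown terms are n = 2, 3, 4.
At n = 5 the blocks have lengths 18, 14, 10.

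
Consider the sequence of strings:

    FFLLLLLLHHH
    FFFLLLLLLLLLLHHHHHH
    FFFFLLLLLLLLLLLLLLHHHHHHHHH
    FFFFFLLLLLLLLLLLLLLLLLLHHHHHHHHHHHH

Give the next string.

Each string has the form F^{n+1} L^{4n+2} H^{3n} (n = 1, 2, …).
At n = 5 the blocks have lengths 6, 22, 15.

FFFFFFLLLLLLLLLLLLLLLLLLLLLLHHHHHHHHHHHHHHH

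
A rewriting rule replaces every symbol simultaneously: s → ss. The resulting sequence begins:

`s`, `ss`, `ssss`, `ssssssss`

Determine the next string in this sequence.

ssssssssssssssss

Apply φ to ssssssss symbol by symbol: s→ss, s→ss, s→ss, s→ss, s→ss, s→ss, s→ss, s→ss; joined: ss ss ss ss ss ss ss ss.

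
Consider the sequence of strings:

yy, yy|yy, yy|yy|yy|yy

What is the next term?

Every step duplicates the string with '|' between the halves.
Doubling yy|yy|yy|yy with '|' between the halves:

yy|yy|yy|yy|yy|yy|yy|yy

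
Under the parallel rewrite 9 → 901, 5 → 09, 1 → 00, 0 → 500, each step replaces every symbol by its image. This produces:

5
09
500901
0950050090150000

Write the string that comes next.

φ(0950050090150000) expands symbol-by-symbol to 500 901 09 500 500 09 500 500 901 500 00 09 500 500 500 500; joining the 16 pieces gives the next term.

50090109500500095005009015000009500500500500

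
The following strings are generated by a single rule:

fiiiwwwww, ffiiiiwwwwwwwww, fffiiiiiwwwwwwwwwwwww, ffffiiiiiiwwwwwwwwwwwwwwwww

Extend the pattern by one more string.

Term n consists of n f's, followed by n+2 i's, followed by 4n+1 w's (n = 1, 2, …).
Setting n = 5 gives 5, 7, 21 characters in each block.

fffffiiiiiiiwwwwwwwwwwwwwwwwwwwww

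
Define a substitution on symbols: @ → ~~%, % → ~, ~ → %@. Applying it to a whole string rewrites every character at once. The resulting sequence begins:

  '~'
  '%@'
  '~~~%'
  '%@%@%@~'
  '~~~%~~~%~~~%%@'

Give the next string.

%@%@%@~%@%@%@~%@%@%@~~~~%

Applying the rule to each of the 14 symbols of ~~~%~~~%~~~%%@ gives the pieces %@ %@ %@ ~ %@ %@ %@ ~ %@ %@ %@ ~ ~ ~~%, which concatenate to the answer.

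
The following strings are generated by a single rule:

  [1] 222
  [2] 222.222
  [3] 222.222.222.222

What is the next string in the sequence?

Each string is two copies of the previous one joined by '.'.
Doubling 222.222.222.222 with '.' between the halves:

222.222.222.222.222.222.222.222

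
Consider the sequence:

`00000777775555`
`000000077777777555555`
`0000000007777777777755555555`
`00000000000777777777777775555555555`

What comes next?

000000000000077777777777777777555555555555

The n-th term is 2n+3 0's then 3n+2 7's then 2n+2 5's (n = 1, 2, …).
At n = 5 the blocks have lengths 13, 17, 12.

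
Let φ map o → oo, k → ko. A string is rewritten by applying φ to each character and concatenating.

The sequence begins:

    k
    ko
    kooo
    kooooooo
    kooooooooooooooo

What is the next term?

kooooooooooooooooooooooooooooooo

Applying the rule to each of the 16 symbols of kooooooooooooooo gives the pieces ko oo oo oo oo oo oo oo oo oo oo oo oo oo oo oo, which concatenate to the answer.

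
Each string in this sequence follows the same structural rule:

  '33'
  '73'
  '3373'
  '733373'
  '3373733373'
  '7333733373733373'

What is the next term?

Each term (from the third on) is the two preceding terms concatenated in order: term 3 = 33·73 = 3373.
So term 7 is 3373733373·7333733373733373.

33737333737333733373733373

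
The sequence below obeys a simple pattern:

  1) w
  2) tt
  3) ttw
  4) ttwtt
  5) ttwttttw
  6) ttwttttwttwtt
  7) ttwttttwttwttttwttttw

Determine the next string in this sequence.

ttwttttwttwttttwttttwttwttttwttwtt

From term 3 onward, concatenate the last term with the second-to-last: tt·w = ttw, ttw·tt = ttwtt, …
Continuing: ttwttttwttwttttwttttw · ttwttttwttwtt gives term 8.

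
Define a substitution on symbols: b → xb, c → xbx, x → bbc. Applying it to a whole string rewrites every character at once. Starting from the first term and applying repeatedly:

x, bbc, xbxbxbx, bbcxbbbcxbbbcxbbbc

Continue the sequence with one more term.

Rewriting the 18 symbols of bbcxbbbcxbbbcxbbbc one by one yields xb xb xbx bbc xb xb xb xbx bbc xb xb xb xbx bbc xb xb xb xbx; concatenated:

xbxbxbxbbcxbxbxbxbxbbcxbxbxbxbxbbcxbxbxbxbx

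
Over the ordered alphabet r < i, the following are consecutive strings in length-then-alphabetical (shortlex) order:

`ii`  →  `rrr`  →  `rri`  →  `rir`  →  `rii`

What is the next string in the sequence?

irr

Find the rightmost character of rii below i, bump it to the next letter, and reset everything to its right to r.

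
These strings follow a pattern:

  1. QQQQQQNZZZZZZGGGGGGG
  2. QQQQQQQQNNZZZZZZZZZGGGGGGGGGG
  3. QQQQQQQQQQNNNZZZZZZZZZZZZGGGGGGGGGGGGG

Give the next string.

Term n consists of 2n+2 Q's, followed by n-1 N's, followed by 3n Z's, followed by 3n+1 G's, where the shown terms are n = 2, 3, 4.
Setting n = 5 gives 12, 4, 15, 16 characters in each block.

QQQQQQQQQQQQNNNNZZZZZZZZZZZZZZZGGGGGGGGGGGGGGGG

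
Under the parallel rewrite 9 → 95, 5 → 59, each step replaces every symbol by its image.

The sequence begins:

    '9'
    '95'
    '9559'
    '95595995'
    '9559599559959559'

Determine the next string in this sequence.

Replace each of the 16 characters of 9559599559959559 in place — 95 59 59 95 59 95 95 59 59 95 95 59 95 59 59 95 — and concatenate.

95595995599595595995955995595995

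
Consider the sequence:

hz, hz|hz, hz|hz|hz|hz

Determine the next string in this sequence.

s(k+1) = s(k)·|·s(k) — each term doubles the last with '|' between the halves.
Doubling hz|hz|hz|hz with '|' between the halves:

hz|hz|hz|hz|hz|hz|hz|hz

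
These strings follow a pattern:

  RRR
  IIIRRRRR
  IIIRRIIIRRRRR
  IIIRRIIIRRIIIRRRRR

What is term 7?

Each term is the previous one with IIIRR prepended.
From IIIRRIIIRRIIIRRRRR, 3 further steps: IIIRRIIIRRIIIRRRRR → IIIRRIIIRRIIIRRIIIRRRRR → IIIRRIIIRRIIIRRIIIRRIIIRRRRR → (answer).

IIIRRIIIRRIIIRRIIIRRIIIRRIIIRRRRR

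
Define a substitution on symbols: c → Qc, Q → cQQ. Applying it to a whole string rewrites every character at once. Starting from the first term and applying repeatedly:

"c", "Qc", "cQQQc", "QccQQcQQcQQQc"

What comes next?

Applying the rule to each of the 13 symbols of QccQQcQQcQQQc gives the pieces cQQ Qc Qc cQQ cQQ Qc cQQ cQQ Qc cQQ cQQ cQQ Qc, which concatenate to the answer.

cQQQcQccQQcQQQccQQcQQQccQQcQQcQQQc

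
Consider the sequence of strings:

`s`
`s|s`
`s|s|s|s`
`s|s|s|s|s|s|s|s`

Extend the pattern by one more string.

Each string is two copies of the previous one joined by '|'.
Doubling s|s|s|s|s|s|s|s with '|' between the halves:

s|s|s|s|s|s|s|s|s|s|s|s|s|s|s|s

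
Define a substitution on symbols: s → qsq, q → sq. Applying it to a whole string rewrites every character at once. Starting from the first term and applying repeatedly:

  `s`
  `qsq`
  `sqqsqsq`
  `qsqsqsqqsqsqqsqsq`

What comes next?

Replace each of the 17 characters of qsqsqsqqsqsqqsqsq in place — sq qsq sq qsq sq qsq sq sq qsq sq qsq sq sq qsq sq qsq sq — and concatenate.

sqqsqsqqsqsqqsqsqsqqsqsqqsqsqsqqsqsqqsqsq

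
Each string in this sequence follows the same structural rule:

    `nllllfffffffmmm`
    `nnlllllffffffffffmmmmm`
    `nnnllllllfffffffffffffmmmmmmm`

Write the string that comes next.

nnnnlllllllffffffffffffffffmmmmmmmmm

Term n consists of n-1 n's, followed by n+2 l's, followed by 3n+1 f's, followed by 2n-1 m's, where the shown terms are n = 2, 3, 4.
At n = 5 the blocks have lengths 4, 7, 16, 9.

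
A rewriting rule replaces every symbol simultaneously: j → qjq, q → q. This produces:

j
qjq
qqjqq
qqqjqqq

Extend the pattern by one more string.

qqqqjqqqq

Expanding qqqjqqq: q→q, q→q, q→q, j→qjq, q→q, q→q, q→q. Concatenated: q q q qjq q q q.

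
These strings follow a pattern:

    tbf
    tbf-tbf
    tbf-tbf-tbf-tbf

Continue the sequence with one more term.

Each string is two copies of the previous one joined by '-'.
Doubling tbf-tbf-tbf-tbf with '-' between the halves:

tbf-tbf-tbf-tbf-tbf-tbf-tbf-tbf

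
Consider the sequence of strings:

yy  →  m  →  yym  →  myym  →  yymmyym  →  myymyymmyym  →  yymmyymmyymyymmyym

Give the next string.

Each term (from the third on) is the two preceding terms concatenated in order: term 3 = yy·m = yym.
Continuing: myymyymmyym · yymmyymmyymyymmyym gives term 8.

myymyymmyymyymmyymmyymyymmyym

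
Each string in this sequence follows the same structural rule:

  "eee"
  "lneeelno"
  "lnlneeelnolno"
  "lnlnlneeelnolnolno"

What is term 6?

lnlnlnlnlneeelnolnolnolnolno

Each term wraps the previous one in ln on the left and lno on the right.
From lnlnlneeelnolnolno, 2 further steps: lnlnlneeelnolnolno → lnlnlnlneeelnolnolnolno → (answer).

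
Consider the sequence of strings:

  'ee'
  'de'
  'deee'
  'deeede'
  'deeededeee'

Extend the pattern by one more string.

deeededeeedeeede

From term 3 onward, concatenate the last term with the second-to-last: de·ee = deee, deee·de = deeede, …
The next term joins deeededeee and deeede.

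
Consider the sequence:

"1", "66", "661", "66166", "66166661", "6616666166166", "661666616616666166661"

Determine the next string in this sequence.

6616666166166661666616616666166166

Each term (from the third on) is the previous term followed by the one before it: term 3 = 66·1 = 661.
So term 8 is 661666616616666166661·6616666166166.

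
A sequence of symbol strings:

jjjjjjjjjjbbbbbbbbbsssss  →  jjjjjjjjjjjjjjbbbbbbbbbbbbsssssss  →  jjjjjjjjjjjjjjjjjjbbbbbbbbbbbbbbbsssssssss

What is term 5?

Term n consists of 4n+2 j's, followed by 3n+3 b's, followed by 2n+1 s's, where the shown terms are n = 2, 3, 4.
For term 5, n = 6, so the run lengths are 26, 21, 13.

jjjjjjjjjjjjjjjjjjjjjjjjjjbbbbbbbbbbbbbbbbbbbbbsssssssssssss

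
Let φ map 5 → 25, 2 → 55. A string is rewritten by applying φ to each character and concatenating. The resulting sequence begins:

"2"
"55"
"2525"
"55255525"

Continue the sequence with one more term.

2525552525255525

Expanding 55255525: 5→25, 5→25, 2→55, 5→25, 5→25, 5→25, 2→55, 5→25. Concatenated: 25 25 55 25 25 25 55 25.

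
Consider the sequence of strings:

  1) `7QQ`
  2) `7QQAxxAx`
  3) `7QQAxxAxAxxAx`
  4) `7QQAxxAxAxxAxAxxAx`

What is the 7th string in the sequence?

7QQAxxAxAxxAxAxxAxAxxAxAxxAxAxxAx

The strings grow by a fixed suffix AxxAx each time.
From 7QQAxxAxAxxAxAxxAx, 3 further steps: 7QQAxxAxAxxAxAxxAx → 7QQAxxAxAxxAxAxxAxAxxAx → 7QQAxxAxAxxAxAxxAxAxxAxAxxAx → (answer).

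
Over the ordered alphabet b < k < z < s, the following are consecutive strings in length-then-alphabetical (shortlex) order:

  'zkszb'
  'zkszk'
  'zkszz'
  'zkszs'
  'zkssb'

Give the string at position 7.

Continuing the enumeration 2 steps past zkssb: zkssb → zkssk → (answer).

zkssz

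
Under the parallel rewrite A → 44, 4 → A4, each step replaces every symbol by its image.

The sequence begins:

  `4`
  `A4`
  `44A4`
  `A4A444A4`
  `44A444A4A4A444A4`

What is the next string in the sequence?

A4A444A4A4A444A444A444A4A4A444A4

φ(44A444A4A4A444A4) expands symbol-by-symbol to A4 A4 44 A4 A4 A4 44 A4 44 A4 44 A4 A4 A4 44 A4; joining the 16 pieces gives the next term.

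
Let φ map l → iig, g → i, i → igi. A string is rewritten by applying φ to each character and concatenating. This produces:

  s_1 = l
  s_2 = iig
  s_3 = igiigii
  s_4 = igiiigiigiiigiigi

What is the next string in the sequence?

igiiigiigiigiiigiigiiigiigiigiiigiigiiigi

Replace each of the 17 characters of igiiigiigiiigiigi in place — igi i igi igi igi i igi igi i igi igi igi i igi igi i igi — and concatenate.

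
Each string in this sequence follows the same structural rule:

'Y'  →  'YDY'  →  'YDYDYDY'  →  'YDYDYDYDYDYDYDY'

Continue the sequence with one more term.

YDYDYDYDYDYDYDYDYDYDYDYDYDYDYDY

Every step duplicates the string with 'D' between the halves.
One more doubling of YDYDYDYDYDYDYDY gives the answer.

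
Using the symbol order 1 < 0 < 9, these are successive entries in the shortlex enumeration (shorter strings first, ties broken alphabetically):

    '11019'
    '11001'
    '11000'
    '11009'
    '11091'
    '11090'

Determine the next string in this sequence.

11099

Treat 11090 as a base-3 numeral over the given alphabet and add one, carrying through any trailing 9's.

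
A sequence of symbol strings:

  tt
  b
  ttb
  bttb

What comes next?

ttbbttb

Each term (from the third on) is the two preceding terms concatenated in order: term 3 = tt·b = ttb.
The next term joins ttb and bttb.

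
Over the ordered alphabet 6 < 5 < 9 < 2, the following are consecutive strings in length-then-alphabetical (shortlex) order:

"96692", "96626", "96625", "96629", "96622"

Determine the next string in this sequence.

Treat 96622 as a base-4 numeral over the given alphabet and add one, carrying through any trailing 2's.

96566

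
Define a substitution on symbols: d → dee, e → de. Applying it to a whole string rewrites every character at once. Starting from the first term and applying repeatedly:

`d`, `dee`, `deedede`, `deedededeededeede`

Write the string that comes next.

Rewriting the 17 symbols of deedededeededeede one by one yields dee de de dee de dee de dee de de dee de dee de de dee de; concatenated:

deedededeededeededeedededeededeedededeede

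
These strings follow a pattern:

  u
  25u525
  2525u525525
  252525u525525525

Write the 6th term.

2525252525u525525525525525

s(k+1) = 25·s(k)·525, so each term gains 25 as a prefix and 525 as a suffix.
From 252525u525525525, 2 further steps: 252525u525525525 → 25252525u525525525525 → (answer).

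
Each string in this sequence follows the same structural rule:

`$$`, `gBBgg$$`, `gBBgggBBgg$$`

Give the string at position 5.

gBBgggBBgggBBgggBBgg$$

Every step adds gBBgg at the front: s(k+1) = gBBgg·s(k).
From gBBgggBBgg$$, 2 further steps: gBBgggBBgg$$ → gBBgggBBgggBBgg$$ → (answer).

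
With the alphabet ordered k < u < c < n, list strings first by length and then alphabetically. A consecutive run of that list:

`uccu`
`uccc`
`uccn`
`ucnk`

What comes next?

ucnu

The successor of ucnk increments the rightmost position that isn't already n and resets every position after it to k.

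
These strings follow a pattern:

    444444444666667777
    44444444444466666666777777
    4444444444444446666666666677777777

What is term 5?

Each string has the form 4^{3n+3} 6^{3n-1} 7^{2n}, where the shown terms are n = 2, 3, 4.
Setting n = 6 gives 21, 17, 12 characters in each block.

44444444444444444444466666666666666666777777777777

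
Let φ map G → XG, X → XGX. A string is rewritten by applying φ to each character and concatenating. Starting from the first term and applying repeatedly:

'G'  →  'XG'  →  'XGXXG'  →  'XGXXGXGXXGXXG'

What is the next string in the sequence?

XGXXGXGXXGXXGXGXXGXGXXGXXGXGXXGXXG

Applying the rule to each of the 13 symbols of XGXXGXGXXGXXG gives the pieces XGX XG XGX XGX XG XGX XG XGX XGX XG XGX XGX XG, which concatenate to the answer.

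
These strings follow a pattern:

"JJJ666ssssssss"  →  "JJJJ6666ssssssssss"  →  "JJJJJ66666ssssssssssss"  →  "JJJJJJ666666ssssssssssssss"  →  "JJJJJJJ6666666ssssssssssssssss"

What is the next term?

Each string has the form J^{n} 6^{n} s^{2n+2}, where the shown terms are n = 3, 4, 5, 6, 7.
For the next term, n = 8, so the run lengths are 8, 8, 18.

JJJJJJJJ66666666ssssssssssssssssss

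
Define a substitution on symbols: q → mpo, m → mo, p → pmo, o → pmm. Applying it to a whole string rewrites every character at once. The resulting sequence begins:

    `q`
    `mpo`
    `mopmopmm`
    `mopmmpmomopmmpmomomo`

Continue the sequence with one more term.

mopmmpmomomopmomopmmmopmmpmomomopmomopmmmopmmmopmm

Replace each of the 20 characters of mopmmpmomopmmpmomomo in place — mo pmm pmo mo mo pmo mo pmm mo pmm pmo mo mo pmo mo pmm mo pmm mo pmm — and concatenate.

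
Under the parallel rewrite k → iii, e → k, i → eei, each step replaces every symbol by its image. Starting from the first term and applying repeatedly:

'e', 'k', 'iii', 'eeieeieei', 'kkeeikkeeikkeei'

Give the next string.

φ(kkeeikkeeikkeei) expands symbol-by-symbol to iii iii k k eei iii iii k k eei iii iii k k eei; joining the 15 pieces gives the next term.

iiiiiikkeeiiiiiiikkeeiiiiiiikkeei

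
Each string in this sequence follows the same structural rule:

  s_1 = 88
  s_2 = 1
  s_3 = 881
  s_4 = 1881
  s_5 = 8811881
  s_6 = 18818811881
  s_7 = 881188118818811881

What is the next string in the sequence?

From term 3 onward, concatenate the second-to-last term with the last: 88·1 = 881, 1·881 = 1881, …
So term 8 is 18818811881·881188118818811881.

18818811881881188118818811881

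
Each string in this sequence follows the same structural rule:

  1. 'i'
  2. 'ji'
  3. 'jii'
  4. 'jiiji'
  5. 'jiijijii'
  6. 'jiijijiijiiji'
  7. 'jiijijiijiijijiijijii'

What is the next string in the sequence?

jiijijiijiijijiijijiijiijijiijiiji

Each term (from the third on) is the previous term followed by the one before it: term 3 = ji·i = jii.
So term 8 is jiijijiijiijijiijijii·jiijijiijiiji.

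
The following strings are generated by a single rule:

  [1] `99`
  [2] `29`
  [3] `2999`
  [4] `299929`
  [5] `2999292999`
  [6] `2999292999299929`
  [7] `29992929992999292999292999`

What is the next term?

299929299929992929992929992999292999299929

This is a Fibonacci-style word recurrence s(k) = s(k−1)·s(k−2): e.g. 29·99 = 2999.
So term 8 is 29992929992999292999292999·2999292999299929.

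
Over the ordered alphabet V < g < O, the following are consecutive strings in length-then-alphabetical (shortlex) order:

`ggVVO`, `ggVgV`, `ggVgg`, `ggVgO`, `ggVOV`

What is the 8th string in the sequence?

Continuing the enumeration 3 steps past ggVOV: ggVOV → ggVOg → ggVOO → (answer).

gggVV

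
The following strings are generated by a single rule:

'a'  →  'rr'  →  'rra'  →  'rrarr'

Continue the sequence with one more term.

rrarrrra

Each term (from the third on) is the previous term followed by the one before it: term 3 = rr·a = rra.
So term 5 is rrarr·rra.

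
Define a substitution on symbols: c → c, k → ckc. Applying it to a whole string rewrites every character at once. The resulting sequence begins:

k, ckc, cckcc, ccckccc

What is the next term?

cccckcccc

Expanding ccckccc: c→c, c→c, c→c, k→ckc, c→c, c→c, c→c. Concatenated: c c c ckc c c c.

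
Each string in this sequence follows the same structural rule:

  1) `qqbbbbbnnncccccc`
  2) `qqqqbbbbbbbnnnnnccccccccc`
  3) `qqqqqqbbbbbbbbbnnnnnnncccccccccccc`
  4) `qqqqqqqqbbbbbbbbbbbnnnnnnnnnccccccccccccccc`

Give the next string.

Each string has the form q^{2n} b^{2n+3} n^{2n+1} c^{3n+3} (n = 1, 2, …).
Setting n = 5 gives 10, 13, 11, 18 characters in each block.

qqqqqqqqqqbbbbbbbbbbbbbnnnnnnnnnnncccccccccccccccccc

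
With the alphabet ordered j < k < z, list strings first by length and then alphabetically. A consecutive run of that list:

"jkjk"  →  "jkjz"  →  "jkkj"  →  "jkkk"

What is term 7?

jkzk

Advancing 3 positions from jkkk through jkkk → jkkz → jkzj reaches term 7.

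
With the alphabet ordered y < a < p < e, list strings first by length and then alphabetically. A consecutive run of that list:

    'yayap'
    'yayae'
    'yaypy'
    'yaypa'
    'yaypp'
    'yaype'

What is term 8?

yayea

Continuing the enumeration 2 steps past yaype: yaype → yayey → (answer).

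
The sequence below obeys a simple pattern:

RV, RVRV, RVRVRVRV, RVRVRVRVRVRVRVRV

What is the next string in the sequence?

Each string is two copies of the previous one concatenated.
Doubling RVRVRVRVRVRVRVRV:

RVRVRVRVRVRVRVRVRVRVRVRVRVRVRVRV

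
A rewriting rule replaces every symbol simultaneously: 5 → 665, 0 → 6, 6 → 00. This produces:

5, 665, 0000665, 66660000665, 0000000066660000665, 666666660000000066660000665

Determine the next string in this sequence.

Rewriting the 27 symbols of 666666660000000066660000665 one by one yields 00 00 00 00 00 00 00 00 6 6 6 6 6 6 6 6 00 00 00 00 6 6 6 6 00 00 665; concatenated:

0000000000000000666666660000000066660000665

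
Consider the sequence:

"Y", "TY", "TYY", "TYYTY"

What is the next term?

From term 3 onward, concatenate the last term with the second-to-last: TY·Y = TYY, TYY·TY = TYYTY, …
Continuing: TYYTY · TYY gives term 5.

TYYTYTYY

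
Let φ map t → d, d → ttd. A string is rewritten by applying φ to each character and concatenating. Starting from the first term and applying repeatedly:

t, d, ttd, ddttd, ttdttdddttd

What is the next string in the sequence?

ddttdddttdttdttdddttd

Rewriting each symbol of ttdttdddttd: t→d, t→d, d→ttd, t→d, t→d, d→ttd, d→ttd, d→ttd, t→d, t→d, d→ttd, which concatenates to d d ttd d d ttd ttd ttd d d ttd.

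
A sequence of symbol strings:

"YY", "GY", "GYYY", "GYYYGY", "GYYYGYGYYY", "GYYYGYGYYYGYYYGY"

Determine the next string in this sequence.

From term 3 onward, concatenate the last term with the second-to-last: GY·YY = GYYY, GYYY·GY = GYYYGY, …
So term 7 is GYYYGYGYYYGYYYGY·GYYYGYGYYY.

GYYYGYGYYYGYYYGYGYYYGYGYYY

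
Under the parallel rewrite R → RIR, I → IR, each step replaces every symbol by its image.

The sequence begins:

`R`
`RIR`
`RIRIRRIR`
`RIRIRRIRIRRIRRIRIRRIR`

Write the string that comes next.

Rewriting the 21 symbols of RIRIRRIRIRRIRRIRIRRIR one by one yields RIR IR RIR IR RIR RIR IR RIR IR RIR RIR IR RIR RIR IR RIR IR RIR RIR IR RIR; concatenated:

RIRIRRIRIRRIRRIRIRRIRIRRIRRIRIRRIRRIRIRRIRIRRIRRIRIRRIR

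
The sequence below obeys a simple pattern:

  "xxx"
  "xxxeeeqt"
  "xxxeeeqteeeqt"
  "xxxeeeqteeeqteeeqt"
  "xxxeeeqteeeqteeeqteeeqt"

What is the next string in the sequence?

xxxeeeqteeeqteeeqteeeqteeeqt

The strings grow by a fixed suffix eeeqt each time.
So the next term is xxxeeeqteeeqteeeqteeeqt·eeeqt.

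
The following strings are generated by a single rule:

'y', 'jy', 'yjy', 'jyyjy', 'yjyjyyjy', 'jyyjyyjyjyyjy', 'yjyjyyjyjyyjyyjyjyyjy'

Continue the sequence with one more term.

jyyjyyjyjyyjyyjyjyyjyjyyjyyjyjyyjy

This is a Fibonacci-style word recurrence s(k) = s(k−2)·s(k−1): e.g. y·jy = yjy.
The next term joins jyyjyyjyjyyjy and yjyjyyjyjyyjyyjyjyyjy.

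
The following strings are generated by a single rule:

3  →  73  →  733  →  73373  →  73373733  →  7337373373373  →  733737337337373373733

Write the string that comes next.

7337373373373733737337337373373373

From term 3 onward, concatenate the last term with the second-to-last: 73·3 = 733, 733·73 = 73373, …
So term 8 is 733737337337373373733·7337373373373.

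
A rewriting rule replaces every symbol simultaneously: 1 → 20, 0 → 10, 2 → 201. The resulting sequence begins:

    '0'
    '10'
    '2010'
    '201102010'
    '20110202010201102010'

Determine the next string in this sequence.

Applying the rule to each of the 20 symbols of 20110202010201102010 gives the pieces 201 10 20 20 10 201 10 201 10 20 10 201 10 20 20 10 201 10 20 10, which concatenate to the answer.

201102020102011020110201020110202010201102010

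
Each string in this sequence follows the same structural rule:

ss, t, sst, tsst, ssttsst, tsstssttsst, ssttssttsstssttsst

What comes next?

tsstssttsstssttssttsstssttsst

From term 3 onward, concatenate the second-to-last term with the last: ss·t = sst, t·sst = tsst, …
The next term joins tsstssttsst and ssttssttsstssttsst.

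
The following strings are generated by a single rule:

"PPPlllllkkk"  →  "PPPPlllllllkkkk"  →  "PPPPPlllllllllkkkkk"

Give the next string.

PPPPPPlllllllllllkkkkkk

Reading off run lengths: P runs 3, 4, 5; l runs 5, 7, 9; k runs 3, 4, 5 — each is linear in n, where the shown terms are n = 2, 3, 4.
At n = 5 the blocks have lengths 6, 11, 6.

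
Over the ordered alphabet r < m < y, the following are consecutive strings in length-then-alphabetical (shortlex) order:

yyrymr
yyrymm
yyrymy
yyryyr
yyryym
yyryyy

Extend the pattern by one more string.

yymrrr

Treat yyryyy as a base-3 numeral over the given alphabet and add one, carrying through any trailing y's.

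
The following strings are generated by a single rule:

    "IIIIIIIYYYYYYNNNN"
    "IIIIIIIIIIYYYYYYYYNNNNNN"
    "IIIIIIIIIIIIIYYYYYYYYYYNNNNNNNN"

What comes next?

IIIIIIIIIIIIIIIIYYYYYYYYYYYYNNNNNNNNNN

Each string has the form I^{3n+1} Y^{2n+2} N^{2n}, where the shown terms are n = 2, 3, 4.
At n = 5 the blocks have lengths 16, 12, 10.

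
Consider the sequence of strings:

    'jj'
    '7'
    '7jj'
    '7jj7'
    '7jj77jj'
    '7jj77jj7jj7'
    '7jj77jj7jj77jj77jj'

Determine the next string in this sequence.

7jj77jj7jj77jj77jj7jj77jj7jj7

Each term (from the third on) is the previous term followed by the one before it: term 3 = 7·jj = 7jj.
Continuing: 7jj77jj7jj77jj77jj · 7jj77jj7jj7 gives term 8.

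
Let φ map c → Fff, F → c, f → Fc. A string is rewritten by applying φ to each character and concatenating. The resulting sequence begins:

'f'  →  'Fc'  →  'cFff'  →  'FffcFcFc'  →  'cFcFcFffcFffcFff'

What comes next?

FffcFffcFffcFcFcFffcFcFcFffcFcFc

Applying the rule to each of the 16 symbols of cFcFcFffcFffcFff gives the pieces Fff c Fff c Fff c Fc Fc Fff c Fc Fc Fff c Fc Fc, which concatenate to the answer.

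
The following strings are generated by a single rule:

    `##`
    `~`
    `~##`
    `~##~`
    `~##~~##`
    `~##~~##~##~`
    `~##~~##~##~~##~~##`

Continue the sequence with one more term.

This is a Fibonacci-style word recurrence s(k) = s(k−1)·s(k−2): e.g. ~·## = ~##.
The next term joins ~##~~##~##~~##~~## and ~##~~##~##~.

~##~~##~##~~##~~##~##~~##~##~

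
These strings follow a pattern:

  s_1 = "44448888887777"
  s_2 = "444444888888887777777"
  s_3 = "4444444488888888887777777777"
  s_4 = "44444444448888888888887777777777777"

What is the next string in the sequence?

444444444444888888888888887777777777777777

Term n consists of 2n 4's, followed by 2n+2 8's, followed by 3n-2 7's, where the shown terms are n = 2, 3, 4, 5.
Setting n = 6 gives 12, 14, 16 characters in each block.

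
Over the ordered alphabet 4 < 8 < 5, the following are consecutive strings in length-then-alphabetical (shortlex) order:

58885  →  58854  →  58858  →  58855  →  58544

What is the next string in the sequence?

58548

The successor of 58544 increments the rightmost position that isn't already 5 and resets every position after it to 4.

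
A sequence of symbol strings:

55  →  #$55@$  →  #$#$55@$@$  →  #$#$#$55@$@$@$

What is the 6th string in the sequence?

Every step adds #$ to the front and @$ to the end of the previous string.
From #$#$#$55@$@$@$, 2 further steps: #$#$#$55@$@$@$ → #$#$#$#$55@$@$@$@$ → (answer).

#$#$#$#$#$55@$@$@$@$@$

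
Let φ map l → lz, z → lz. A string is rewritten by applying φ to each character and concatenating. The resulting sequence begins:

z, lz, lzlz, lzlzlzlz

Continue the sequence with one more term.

Expanding lzlzlzlz: l→lz, z→lz, l→lz, z→lz, l→lz, z→lz, l→lz, z→lz. Concatenated: lz lz lz lz lz lz lz lz.

lzlzlzlzlzlzlzlz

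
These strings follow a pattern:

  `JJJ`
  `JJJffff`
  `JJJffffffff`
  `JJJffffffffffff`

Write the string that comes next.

Each term is the previous one with ffff appended.
Applying this once more to JJJffffffffffff:

JJJffffffffffffffff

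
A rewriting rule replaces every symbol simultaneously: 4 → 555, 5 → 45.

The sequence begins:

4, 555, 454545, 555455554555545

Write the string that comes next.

Replace each of the 15 characters of 555455554555545 in place — 45 45 45 555 45 45 45 45 555 45 45 45 45 555 45 — and concatenate.

454545555454545455554545454555545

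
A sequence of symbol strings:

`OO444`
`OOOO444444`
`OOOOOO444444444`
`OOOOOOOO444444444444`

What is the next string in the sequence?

OOOOOOOOOO444444444444444

Each string has the form O^{2n} 4^{3n} (n = 1, 2, …).
At n = 5 the blocks have lengths 10, 15.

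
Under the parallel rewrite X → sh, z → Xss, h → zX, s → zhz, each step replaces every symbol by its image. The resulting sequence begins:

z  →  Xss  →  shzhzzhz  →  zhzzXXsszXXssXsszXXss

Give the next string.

XsszXXssXssshshzhzzhzXssshshzhzzhzshzhzzhzXssshshzhzzhz

φ(zhzzXXsszXXssXsszXXss) expands symbol-by-symbol to Xss zX Xss Xss sh sh zhz zhz Xss sh sh zhz zhz sh zhz zhz Xss sh sh zhz zhz; joining the 21 pieces gives the next term.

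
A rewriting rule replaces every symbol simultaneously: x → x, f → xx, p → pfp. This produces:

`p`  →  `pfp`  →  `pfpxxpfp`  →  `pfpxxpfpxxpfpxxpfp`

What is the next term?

Replace each of the 18 characters of pfpxxpfpxxpfpxxpfp in place — pfp xx pfp x x pfp xx pfp x x pfp xx pfp x x pfp xx pfp — and concatenate.

pfpxxpfpxxpfpxxpfpxxpfpxxpfpxxpfpxxpfp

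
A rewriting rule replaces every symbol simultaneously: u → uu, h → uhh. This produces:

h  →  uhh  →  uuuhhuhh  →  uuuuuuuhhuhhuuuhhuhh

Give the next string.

uuuuuuuuuuuuuuuhhuhhuuuhhuhhuuuuuuuhhuhhuuuhhuhh

Applying the rule to each of the 20 symbols of uuuuuuuhhuhhuuuhhuhh gives the pieces uu uu uu uu uu uu uu uhh uhh uu uhh uhh uu uu uu uhh uhh uu uhh uhh, which concatenate to the answer.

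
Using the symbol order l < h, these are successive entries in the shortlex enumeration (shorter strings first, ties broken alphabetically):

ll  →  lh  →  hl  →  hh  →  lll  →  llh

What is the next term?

lhl

The successor of llh increments the rightmost position that isn't already h and resets every position after it to l.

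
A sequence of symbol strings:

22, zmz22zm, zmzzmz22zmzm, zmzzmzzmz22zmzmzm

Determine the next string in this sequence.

s(k+1) = zmz·s(k)·zm, so each term gains zmz as a prefix and zm as a suffix.
So the next term is zmz·zmzzmzzmz22zmzmzm·zm.

zmzzmzzmzzmz22zmzmzmzm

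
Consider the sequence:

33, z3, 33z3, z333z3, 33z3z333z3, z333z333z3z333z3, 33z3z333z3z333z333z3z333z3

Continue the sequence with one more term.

z333z333z3z333z333z3z333z3z333z333z3z333z3

From term 3 onward, concatenate the second-to-last term with the last: 33·z3 = 33z3, z3·33z3 = z333z3, …
So term 8 is z333z333z3z333z3·33z3z333z3z333z333z3z333z3.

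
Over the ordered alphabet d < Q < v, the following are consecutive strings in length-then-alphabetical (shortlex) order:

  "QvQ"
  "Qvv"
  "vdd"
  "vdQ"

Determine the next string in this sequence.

The successor of vdQ increments the rightmost position that isn't already v and resets every position after it to d.

vdv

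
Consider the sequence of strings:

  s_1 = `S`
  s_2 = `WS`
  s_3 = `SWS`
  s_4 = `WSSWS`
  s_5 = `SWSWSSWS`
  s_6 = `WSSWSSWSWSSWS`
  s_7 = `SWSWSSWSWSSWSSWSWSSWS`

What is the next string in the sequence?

From term 3 onward, concatenate the second-to-last term with the last: S·WS = SWS, WS·SWS = WSSWS, …
Continuing: WSSWSSWSWSSWS · SWSWSSWSWSSWSSWSWSSWS gives term 8.

WSSWSSWSWSSWSSWSWSSWSWSSWSSWSWSSWS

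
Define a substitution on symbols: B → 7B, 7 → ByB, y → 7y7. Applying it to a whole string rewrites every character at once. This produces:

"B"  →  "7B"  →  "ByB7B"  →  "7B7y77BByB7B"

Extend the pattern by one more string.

Apply φ to 7B7y77BByB7B symbol by symbol: 7→ByB, B→7B, 7→ByB, y→7y7, 7→ByB, 7→ByB, B→7B, B→7B, y→7y7, B→7B, 7→ByB, B→7B; joined: ByB 7B ByB 7y7 ByB ByB 7B 7B 7y7 7B ByB 7B.

ByB7BByB7y7ByBByB7B7B7y77BByB7B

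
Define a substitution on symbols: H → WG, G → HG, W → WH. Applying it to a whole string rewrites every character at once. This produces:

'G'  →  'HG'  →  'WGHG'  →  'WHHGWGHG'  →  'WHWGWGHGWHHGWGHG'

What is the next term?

WHWGWHHGWHHGWGHGWHWGWGHGWHHGWGHG

Replace each of the 16 characters of WHWGWGHGWHHGWGHG in place — WH WG WH HG WH HG WG HG WH WG WG HG WH HG WG HG — and concatenate.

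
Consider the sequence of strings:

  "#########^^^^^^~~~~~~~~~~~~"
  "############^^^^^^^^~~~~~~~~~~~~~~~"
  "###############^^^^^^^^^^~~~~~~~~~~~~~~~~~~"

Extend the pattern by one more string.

Term n consists of 3n #'s, followed by 2n ^'s, followed by 3n+3 ~'s, where the shown terms are n = 3, 4, 5.
At n = 6 the blocks have lengths 18, 12, 21.

##################^^^^^^^^^^^^~~~~~~~~~~~~~~~~~~~~~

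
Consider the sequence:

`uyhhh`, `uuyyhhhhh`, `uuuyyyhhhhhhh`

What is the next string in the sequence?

Reading off run lengths: u runs 1, 2, 3; y runs 1, 2, 3; h runs 3, 5, 7 — each is linear in n (n = 1, 2, …).
Setting n = 4 gives 4, 4, 9 characters in each block.

uuuuyyyyhhhhhhhhh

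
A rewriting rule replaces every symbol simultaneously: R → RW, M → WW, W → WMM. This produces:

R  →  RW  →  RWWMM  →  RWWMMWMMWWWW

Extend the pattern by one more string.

Apply φ to RWWMMWMMWWWW symbol by symbol: R→RW, W→WMM, W→WMM, M→WW, M→WW, W→WMM, M→WW, M→WW, W→WMM, W→WMM, W→WMM, W→WMM; joined: RW WMM WMM WW WW WMM WW WW WMM WMM WMM WMM.

RWWMMWMMWWWWWMMWWWWWMMWMMWMMWMM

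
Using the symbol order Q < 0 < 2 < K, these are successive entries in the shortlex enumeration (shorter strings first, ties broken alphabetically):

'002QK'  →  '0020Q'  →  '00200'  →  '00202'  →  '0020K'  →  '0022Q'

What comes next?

00220

Treat 0022Q as a base-4 numeral over the given alphabet and add one, carrying through any trailing K's.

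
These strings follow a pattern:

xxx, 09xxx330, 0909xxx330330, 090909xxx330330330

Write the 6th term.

0909090909xxx330330330330330

s(k+1) = 09·s(k)·330, so each term gains 09 as a prefix and 330 as a suffix.
From 090909xxx330330330, 2 further steps: 090909xxx330330330 → 09090909xxx330330330330 → (answer).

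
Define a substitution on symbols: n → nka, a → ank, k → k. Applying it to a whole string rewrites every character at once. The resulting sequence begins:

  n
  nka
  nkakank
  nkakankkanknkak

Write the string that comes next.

φ(nkakankkanknkak) expands symbol-by-symbol to nka k ank k ank nka k k ank nka k nka k ank k; joining the 15 pieces gives the next term.

nkakankkanknkakkanknkaknkakankk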